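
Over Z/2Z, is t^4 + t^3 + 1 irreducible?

Write P(t) = t^4 + t^3 + 1.
Check for roots in Z/2Z: P(0) = 1; P(1) = 1.
No roots, so no linear factors.
Monic irreducibles of degree 2 over GF(2): t^2 + t + 1.
None of them divide P (all give nonzero remainder).
No irreducible factor of degree ≤ 2 exists, so P is irreducible over GF(2).

Yes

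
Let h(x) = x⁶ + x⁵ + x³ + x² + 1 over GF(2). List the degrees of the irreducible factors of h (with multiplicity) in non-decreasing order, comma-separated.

Roots in GF(2): h(0) = 1; h(1) = 1.
Complete factorization: h(x) = (x⁶ + x⁵ + x³ + x² + 1).
Factor degrees with multiplicity: 6 = 6.

6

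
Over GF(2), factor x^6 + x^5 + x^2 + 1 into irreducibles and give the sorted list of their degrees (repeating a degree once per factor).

1, 2, 3

Write h(x) = x^6 + x^5 + x^2 + 1.
Roots in GF(2): h(0) = 1; h(1) = 0 → root.
Linear factors from roots: (x + 1).
Complete factorization: h(x) = (x + 1)·(x^2 + x + 1)·(x^3 + x^2 + 1).
Factor degrees with multiplicity: 1 + 2 + 3 = 6.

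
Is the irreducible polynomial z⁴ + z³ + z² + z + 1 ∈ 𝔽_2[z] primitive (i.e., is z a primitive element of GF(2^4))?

Write f(z) = z⁴ + z³ + z² + z + 1.
|GF(2^4)^×| = 2^4 − 1 = 15. Prime factorization: 15 = 3·5.
f is primitive ⇔ z has order 15 in GF(2)[z]/(f), i.e. z^(15/q) ≠ 1 for each prime q | 15.
z^(5) mod f = 1
z^(3) mod f = z³.
Since z^(5) = 1, the order of z divides 5 < 15; not primitive.

No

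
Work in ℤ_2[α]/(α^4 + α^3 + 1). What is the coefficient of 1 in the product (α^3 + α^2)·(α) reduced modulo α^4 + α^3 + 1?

Multiply in ℤ_2[α]: (α^3 + α^2)·(α) = α^4 + α^3.
Reduce using α^4 ≡ α^3 + 1 (mod α^4 + α^3 + 1).
Reduced: 1.

1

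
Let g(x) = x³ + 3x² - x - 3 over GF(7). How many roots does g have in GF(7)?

3

Evaluate at each of the 7 elements of GF(7):
g(0) = 4; g(1) = 0 → root; g(2) = 1; g(3) = 6; g(4) = 0 → root; g(5) = 3; g(6) = 0 → root.
Roots: {1, 4, 6}.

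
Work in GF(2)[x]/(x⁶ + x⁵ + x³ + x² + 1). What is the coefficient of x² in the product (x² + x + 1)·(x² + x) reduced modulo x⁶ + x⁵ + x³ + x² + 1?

Multiply in GF(2)[x]: (x² + x + 1)·(x² + x) = x⁴ + x.
Reduced: x⁴ + x.

0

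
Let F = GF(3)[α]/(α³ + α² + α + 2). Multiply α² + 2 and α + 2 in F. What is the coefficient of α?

Multiply in GF(3)[α]: (α² + 2)·(α + 2) = α³ + 2α² + 2α + 1.
Reduce using α³ ≡ 2α² + 2α + 1 (mod α³ + α² + α + 2).
Reduced: α² + α + 2.

1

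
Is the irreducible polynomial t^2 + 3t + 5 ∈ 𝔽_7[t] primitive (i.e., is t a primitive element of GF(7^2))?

Write f(t) = t^2 + 3t + 5.
|GF(7^2)^×| = 7^2 − 1 = 48. Prime factorization: 48 = 2^4·3.
f is primitive ⇔ t has order 48 in GF(7)[t]/(f), i.e. t^(48/q) ≠ 1 for each prime q | 48.
t^(24) mod f = 6.
t^(16) mod f = 4.
None equal 1, so t has full order 48; f is primitive.

Yes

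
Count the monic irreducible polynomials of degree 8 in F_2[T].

30

Gauss's count: N_{2}(8) = (1/8) Σ_{d|8} μ(8/d)·2^d.
Divisors of 8: 1, 2, 4, 8; μ(8/d) for each: 0, 0, -1, 1.
Σ = − 2^4 + 2^8 = 240.
N = 240/8 = 30.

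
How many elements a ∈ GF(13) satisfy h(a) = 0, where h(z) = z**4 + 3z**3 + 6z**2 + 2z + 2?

0

Evaluate at each of the 13 elements of GF(13):
h(0) = 2; h(1) = 1; h(2) = 5; h(3) = 3; h(4) = 8; h(5) = 5; h(6) = 3; h(7) = 9; h(8) = 2; h(9) = 11; h(10) = 11; h(11) = 1; h(12) = 4.
No element is a root.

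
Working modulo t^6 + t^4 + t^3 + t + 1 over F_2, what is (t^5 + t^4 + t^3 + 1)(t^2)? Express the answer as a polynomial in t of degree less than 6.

Multiply in F_2[t]: (t^5 + t^4 + t^3 + 1)·(t^2) = t^7 + t^6 + t^5 + t^2.
Reduce using t^6 ≡ t^4 + t^3 + t + 1 (mod t^6 + t^4 + t^3 + t + 1).
Reduced: t^3 + 1.

t^3 + 1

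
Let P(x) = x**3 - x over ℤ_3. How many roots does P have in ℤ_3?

3

Evaluate at each of the 3 elements of ℤ_3:
P(0) = 0 → root; P(1) = 0 → root; P(2) = 0 → root.
Roots: {0, 1, 2}.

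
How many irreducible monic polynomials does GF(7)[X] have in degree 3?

112

By the necklace-counting formula, N_7(3) = (1/3) Σ_{d|3} μ(3/d)·7^d.
Divisors of 3: 1, 3; μ(3/d) for each: -1, 1.
Σ = − 7^1 + 7^3 = 336.
N = 336/3 = 112.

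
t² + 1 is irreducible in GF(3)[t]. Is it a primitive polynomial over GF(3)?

Write f(t) = t² + 1.
|GF(3^2)^×| = 3^2 − 1 = 8. Prime factorization: 8 = 2^3.
f is primitive ⇔ t has order 8 in GF(3)[t]/(f), i.e. t^(8/q) ≠ 1 for each prime q | 8.
t^(4) mod f = 1
Since t^(4) = 1, the order of t divides 4 < 8; not primitive.

No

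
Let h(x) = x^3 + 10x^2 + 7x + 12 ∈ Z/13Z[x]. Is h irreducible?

Check each element of Z/13Z for a root: h(0)=12, h(1)=4, h(2)=9, h(3)=7, h(4)=4, h(5)=6, h(6)=6, h(7)=10, h(8)=11, h(9)=2, h(10)=2, h(11)=4, h(12)=1.
No roots. A degree-3 polynomial over a field with no linear factor is irreducible.

Yes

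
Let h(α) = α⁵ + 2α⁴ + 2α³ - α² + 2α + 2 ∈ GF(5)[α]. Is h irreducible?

Yes

Check for roots in GF(5): h(0) = 2; h(1) = 3; h(2) = 2; h(3) = 3; h(4) = 3.
No roots, so no linear factors.
Degree-2 irreducible divisors: test the 10 monic irreducibles of degree 2 over GF(5).
None of them divide h (all give nonzero remainder).
No irreducible factor of degree ≤ 2 exists, so h is irreducible over GF(5).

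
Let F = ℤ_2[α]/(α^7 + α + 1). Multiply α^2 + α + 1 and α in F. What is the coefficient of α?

Multiply in ℤ_2[α]: (α^2 + α + 1)·(α) = α^3 + α^2 + α.
Reduced: α^3 + α^2 + α.

1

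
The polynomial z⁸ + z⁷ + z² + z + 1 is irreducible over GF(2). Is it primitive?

Yes

Write f(z) = z⁸ + z⁷ + z² + z + 1.
|GF(2^8)^×| = 2^8 − 1 = 255. Prime factorization: 255 = 3·5·17.
f is primitive ⇔ z has order 255 in GF(2)[z]/(f), i.e. z^(255/q) ≠ 1 for each prime q | 255.
z^(85) mod f = z⁷ + z⁵ + z³ + z.
z^(51) mod f = z⁶ + z⁵ + z³ + z².
z^(15) mod f = z⁷ + z⁶ + z⁵ + z⁴ + z².
None equal 1, so z has full order 255; f is primitive.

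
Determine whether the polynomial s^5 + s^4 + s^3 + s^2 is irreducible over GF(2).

Write P(s) = s^5 + s^4 + s^3 + s^2.
Check for roots in GF(2): P(0) = 0 → root; P(1) = 0 → root.
P(0) = 0, so (s) divides P(s); P is reducible.

No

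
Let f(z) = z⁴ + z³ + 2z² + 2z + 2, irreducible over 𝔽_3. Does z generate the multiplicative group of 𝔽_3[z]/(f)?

|GF(3^4)^×| = 3^4 − 1 = 80. Prime factorization: 80 = 2^4·5.
f is primitive ⇔ z has order 80 in GF(3)[z]/(f), i.e. z^(80/q) ≠ 1 for each prime q | 80.
z^(40) mod f = 2.
z^(16) mod f = z² + z.
None equal 1, so z has full order 80; f is primitive.

Yes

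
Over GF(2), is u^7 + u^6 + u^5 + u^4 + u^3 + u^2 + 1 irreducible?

Write P(u) = u^7 + u^6 + u^5 + u^4 + u^3 + u^2 + 1.
Check for roots in GF(2): P(0) = 1; P(1) = 1.
No roots, so no linear factors.
Monic irreducibles of degree 2 over GF(2): u^2 + u + 1.
None of them divide P (all give nonzero remainder).
Monic irreducibles of degree 3 over GF(2): u^3 + u + 1, u^3 + u^2 + 1.
None of them divide P (all give nonzero remainder).
No irreducible factor of degree ≤ 3 exists, so P is irreducible over GF(2).

Yes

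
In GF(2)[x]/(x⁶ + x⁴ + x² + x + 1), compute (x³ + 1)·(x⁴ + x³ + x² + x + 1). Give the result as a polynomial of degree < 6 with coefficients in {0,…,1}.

x^4 + x^3 + x^2 + x

Multiply in GF(2)[x]: (x³ + 1)·(x⁴ + x³ + x² + x + 1) = x⁷ + x⁶ + x⁵ + x² + x + 1.
Reduce using x⁶ ≡ x⁴ + x² + x + 1 (mod x⁶ + x⁴ + x² + x + 1).
Reduced: x⁴ + x³ + x² + x.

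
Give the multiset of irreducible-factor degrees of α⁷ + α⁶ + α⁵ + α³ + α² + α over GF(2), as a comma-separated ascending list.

1, 1, 1, 1, 1, 2

Write f(α) = α⁷ + α⁶ + α⁵ + α³ + α² + α.
Roots in GF(2): f(0) = 0 → root; f(1) = 0 → root.
Linear factors from roots: (α), (α + 1).
Complete factorization: f(α) = (α)·(α + 1)^4·(α² + α + 1).
Factor degrees with multiplicity: 1 + 1 + 1 + 1 + 1 + 2 = 7.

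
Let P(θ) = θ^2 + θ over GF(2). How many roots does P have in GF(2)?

Evaluate at each of the 2 elements of GF(2):
P(0) = 0 → root; P(1) = 0 → root.
Roots: {0, 1}.

2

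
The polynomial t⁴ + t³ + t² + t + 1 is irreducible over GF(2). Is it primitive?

Write f(t) = t⁴ + t³ + t² + t + 1.
|GF(2^4)^×| = 2^4 − 1 = 15. Prime factorization: 15 = 3·5.
f is primitive ⇔ t has order 15 in GF(2)[t]/(f), i.e. t^(15/q) ≠ 1 for each prime q | 15.
t^(5) mod f = 1
t^(3) mod f = t³.
Since t^(5) = 1, the order of t divides 5 < 15; not primitive.

No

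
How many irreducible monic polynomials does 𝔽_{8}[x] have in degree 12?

5726600880

The number of monic irreducibles of degree 12 over GF(8) is (1/12)·Σ_{d∣12} μ(12/d) 8^d.
Divisors of 12: 1, 2, 3, 4, 6, 12; μ(12/d) for each: 0, 1, 0, -1, -1, 1.
Σ = 8^2 − 8^4 − 8^6 + 8^12 = 68719210560.
N = 68719210560/12 = 5726600880.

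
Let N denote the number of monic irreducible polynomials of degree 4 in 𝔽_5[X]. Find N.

150

x^(5^4) − x is the product of all monic irreducibles of degree dividing 4; Möbius inversion gives N = (1/4) Σ μ(4/d)·5^d.
Divisors of 4: 1, 2, 4; μ(4/d) for each: 0, -1, 1.
Σ = − 5^2 + 5^4 = 600.
N = 600/4 = 150.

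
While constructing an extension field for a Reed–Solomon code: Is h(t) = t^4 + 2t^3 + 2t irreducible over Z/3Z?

No

Check for roots in Z/3Z: h(0) = 0 → root; h(1) = 2; h(2) = 0 → root.
h(0) = 0, so (t) divides h(t); h is reducible.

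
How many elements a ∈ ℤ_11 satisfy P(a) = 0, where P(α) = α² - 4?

Evaluate at each of the 11 elements of ℤ_11:
P(0) = 7; P(1) = 8; P(2) = 0 → root; P(3) = 5; P(4) = 1; P(5) = 10; P(6) = 10; P(7) = 1; P(8) = 5; P(9) = 0 → root; P(10) = 8.
Roots: {2, 9}.

2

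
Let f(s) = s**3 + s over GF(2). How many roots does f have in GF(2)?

Evaluate at each of the 2 elements of GF(2):
f(0) = 0 → root; f(1) = 0 → root.
Roots: {0, 1}.

2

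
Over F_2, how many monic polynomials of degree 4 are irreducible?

3

By the necklace-counting formula, N_2(4) = (1/4) Σ_{d|4} μ(4/d)·2^d.
Divisors of 4: 1, 2, 4; μ(4/d) for each: 0, -1, 1.
Σ = − 2^2 + 2^4 = 12.
N = 12/4 = 3.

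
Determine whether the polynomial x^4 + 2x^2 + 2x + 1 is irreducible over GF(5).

Yes

Write m(x) = x^4 + 2x^2 + 2x + 1.
Check for roots in GF(5): m(0) = 1; m(1) = 1; m(2) = 4; m(3) = 1; m(4) = 2.
No roots, so no linear factors.
Degree-2 irreducible divisors: test the 10 monic irreducibles of degree 2 over GF(5).
None of them divide m (all give nonzero remainder).
No irreducible factor of degree ≤ 2 exists, so m is irreducible over GF(5).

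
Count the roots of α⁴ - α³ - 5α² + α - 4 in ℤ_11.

Write f(α) = α⁴ - α³ - 5α² + α - 4.
Evaluate at each of the 11 elements of ℤ_11:
f(0) = 7; f(1) = 3; f(2) = 8; f(3) = 8; f(4) = 2; f(5) = 2; f(6) = 0 → root; f(7) = 1; f(8) = 1; f(9) = 9; f(10) = 3.
Roots: {6}.

1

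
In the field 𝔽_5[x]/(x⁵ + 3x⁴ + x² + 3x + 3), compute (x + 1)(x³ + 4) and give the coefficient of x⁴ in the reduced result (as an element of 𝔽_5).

Multiply in 𝔽_5[x]: (x + 1)·(x³ + 4) = x⁴ + x³ + 4x + 4.
Reduced: x⁴ + x³ + 4x + 4.

1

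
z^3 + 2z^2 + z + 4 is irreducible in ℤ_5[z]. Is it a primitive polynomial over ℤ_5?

No

Write f(z) = z^3 + 2z^2 + z + 4.
|GF(5^3)^×| = 5^3 − 1 = 124. Prime factorization: 124 = 2^2·31.
f is primitive ⇔ z has order 124 in GF(5)[z]/(f), i.e. z^(124/q) ≠ 1 for each prime q | 124.
z^(62) mod f = 1
z^(4) mod f = 3z^2 + 3z + 3.
Since z^(62) = 1, the order of z divides 62 < 124; not primitive.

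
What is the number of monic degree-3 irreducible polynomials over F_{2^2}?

x^(4^3) − x is the product of all monic irreducibles of degree dividing 3; Möbius inversion gives N = (1/3) Σ μ(3/d)·4^d.
Divisors of 3: 1, 3; μ(3/d) for each: -1, 1.
Σ = − 4^1 + 4^3 = 60.
N = 60/3 = 20.

20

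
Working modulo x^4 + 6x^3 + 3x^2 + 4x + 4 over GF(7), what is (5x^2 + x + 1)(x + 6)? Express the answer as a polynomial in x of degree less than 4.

Multiply in GF(7)[x]: (5x^2 + x + 1)·(x + 6) = 5x^3 + 3x^2 + 6.
Reduced: 5x^3 + 3x^2 + 6.

5x^3 + 3x^2 + 6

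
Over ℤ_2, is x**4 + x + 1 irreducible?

Write f(x) = x**4 + x + 1.
Check for roots in ℤ_2: f(0) = 1; f(1) = 1.
No roots, so no linear factors.
Monic irreducibles of degree 2 over GF(2): x**2 + x + 1.
None of them divide f (all give nonzero remainder).
No irreducible factor of degree ≤ 2 exists, so f is irreducible over GF(2).

Yes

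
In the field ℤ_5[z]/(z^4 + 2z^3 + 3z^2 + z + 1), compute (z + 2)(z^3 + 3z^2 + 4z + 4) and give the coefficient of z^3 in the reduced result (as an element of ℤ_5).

Multiply in ℤ_5[z]: (z + 2)·(z^3 + 3z^2 + 4z + 4) = z^4 + 2z + 3.
Reduce using z^4 ≡ 3z^3 + 2z^2 + 4z + 4 (mod z^4 + 2z^3 + 3z^2 + z + 1).
Reduced: 3z^3 + 2z^2 + z + 2.

3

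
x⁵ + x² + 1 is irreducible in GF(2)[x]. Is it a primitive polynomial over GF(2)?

Yes

Write f(x) = x⁵ + x² + 1.
|GF(2^5)^×| = 2^5 − 1 = 31. Prime factorization: 31 = 31.
f is primitive ⇔ x has order 31 in GF(2)[x]/(f), i.e. x^(31/q) ≠ 1 for each prime q | 31.
x^(1) mod f = x.
None equal 1, so x has full order 31; f is primitive.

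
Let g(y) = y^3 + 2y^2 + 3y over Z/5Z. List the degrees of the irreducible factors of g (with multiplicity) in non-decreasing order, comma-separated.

Roots in Z/5Z: g(0) = 0 → root; g(1) = 1; g(2) = 2; g(3) = 4; g(4) = 3.
Linear factors from roots: (y).
Complete factorization: g(y) = (y)·(y^2 + 2y + 3).
Factor degrees with multiplicity: 1 + 2 = 3.

1, 2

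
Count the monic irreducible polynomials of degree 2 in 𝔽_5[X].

Gauss's count: N_{5}(2) = (1/2) Σ_{d|2} μ(2/d)·5^d.
Divisors of 2: 1, 2; μ(2/d) for each: -1, 1.
Σ = − 5^1 + 5^2 = 20.
N = 20/2 = 10.

10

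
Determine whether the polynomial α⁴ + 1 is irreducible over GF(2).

Write g(α) = α⁴ + 1.
Check for roots in GF(2): g(0) = 1; g(1) = 0 → root.
g(1) = 0, so (α − 1) divides g(α); g is reducible.

No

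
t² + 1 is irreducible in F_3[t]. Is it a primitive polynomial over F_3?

No

Write f(t) = t² + 1.
|GF(3^2)^×| = 3^2 − 1 = 8. Prime factorization: 8 = 2^3.
f is primitive ⇔ t has order 8 in GF(3)[t]/(f), i.e. t^(8/q) ≠ 1 for each prime q | 8.
t^(4) mod f = 1
Since t^(4) = 1, the order of t divides 4 < 8; not primitive.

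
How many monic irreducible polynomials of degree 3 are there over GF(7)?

Gauss's count: N_{7}(3) = (1/3) Σ_{d|3} μ(3/d)·7^d.
Divisors of 3: 1, 3; μ(3/d) for each: -1, 1.
Σ = − 7^1 + 7^3 = 336.
N = 336/3 = 112.

112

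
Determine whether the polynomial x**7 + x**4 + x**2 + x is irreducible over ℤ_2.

Write P(x) = x**7 + x**4 + x**2 + x.
Check for roots in ℤ_2: P(0) = 0 → root; P(1) = 0 → root.
P(0) = 0, so (x) divides P(x); P is reducible.

No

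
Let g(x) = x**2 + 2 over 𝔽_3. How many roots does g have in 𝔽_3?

2

Evaluate at each of the 3 elements of 𝔽_3:
g(0) = 2; g(1) = 0 → root; g(2) = 0 → root.
Roots: {1, 2}.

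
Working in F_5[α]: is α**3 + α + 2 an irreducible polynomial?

Write m(α) = α**3 + α + 2.
Check for roots in F_5: m(0) = 2; m(1) = 4; m(2) = 2; m(3) = 2; m(4) = 0 → root.
m(4) = 0, so (α − 4) divides m(α); m is reducible.

No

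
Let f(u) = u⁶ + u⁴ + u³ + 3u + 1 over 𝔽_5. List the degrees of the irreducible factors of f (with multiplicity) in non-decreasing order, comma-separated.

Roots in 𝔽_5: f(0) = 1; f(1) = 2; f(2) = 0 → root; f(3) = 2; f(4) = 4.
Linear factors from roots: (u + 3).
Complete factorization: f(u) = (u + 3)·(u² + 3u + 3)·(u³ + 4u² + 4).
Factor degrees with multiplicity: 1 + 2 + 3 = 6.

1, 2, 3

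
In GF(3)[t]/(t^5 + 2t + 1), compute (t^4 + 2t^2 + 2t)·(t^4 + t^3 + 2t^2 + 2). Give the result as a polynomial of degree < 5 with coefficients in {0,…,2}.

t^3 + t^2 + t + 2

Multiply in GF(3)[t]: (t^4 + 2t^2 + 2t)·(t^4 + t^3 + 2t^2 + 2) = t^8 + t^7 + t^6 + t^5 + 2t^4 + t^3 + t^2 + t.
Reduce using t^5 ≡ t + 2 (mod t^5 + 2t + 1).
Reduced: t^3 + t^2 + t + 2.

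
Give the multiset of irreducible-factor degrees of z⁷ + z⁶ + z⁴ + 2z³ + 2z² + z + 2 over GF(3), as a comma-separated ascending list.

Write h(z) = z⁷ + z⁶ + z⁴ + 2z³ + 2z² + z + 2.
Roots in GF(3): h(0) = 2; h(1) = 1; h(2) = 2.
Complete factorization: h(z) = (z⁷ + z⁶ + z⁴ + 2z³ + 2z² + z + 2).
Factor degrees with multiplicity: 7 = 7.

7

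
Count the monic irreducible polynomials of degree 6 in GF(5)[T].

x^(5^6) − x is the product of all monic irreducibles of degree dividing 6; Möbius inversion gives N = (1/6) Σ μ(6/d)·5^d.
Divisors of 6: 1, 2, 3, 6; μ(6/d) for each: 1, -1, -1, 1.
Σ = 5^1 − 5^2 − 5^3 + 5^6 = 15480.
N = 15480/6 = 2580.

2580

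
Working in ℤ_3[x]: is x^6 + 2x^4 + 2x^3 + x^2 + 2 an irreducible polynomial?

Write g(x) = x^6 + 2x^4 + 2x^3 + x^2 + 2.
Check for roots in ℤ_3: g(0) = 2; g(1) = 2; g(2) = 1.
No roots, so no linear factors.
Monic irreducibles of degree 2 over GF(3): x^2 + 1, x^2 + x + 2, x^2 + 2x + 2.
None of them divide g (all give nonzero remainder).
Degree-3 irreducible divisors: test the 8 monic irreducibles of degree 3 over GF(3).
None of them divide g (all give nonzero remainder).
No irreducible factor of degree ≤ 3 exists, so g is irreducible over GF(3).

Yes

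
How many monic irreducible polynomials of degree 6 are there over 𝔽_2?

x^(2^6) − x is the product of all monic irreducibles of degree dividing 6; Möbius inversion gives N = (1/6) Σ μ(6/d)·2^d.
Divisors of 6: 1, 2, 3, 6; μ(6/d) for each: 1, -1, -1, 1.
Σ = 2^1 − 2^2 − 2^3 + 2^6 = 54.
N = 54/6 = 9.

9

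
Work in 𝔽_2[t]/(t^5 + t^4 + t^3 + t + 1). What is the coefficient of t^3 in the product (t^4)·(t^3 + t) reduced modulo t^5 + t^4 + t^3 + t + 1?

0

Multiply in 𝔽_2[t]: (t^4)·(t^3 + t) = t^7 + t^5.
Reduce using t^5 ≡ t^4 + t^3 + t + 1 (mod t^5 + t^4 + t^3 + t + 1).
Reduced: 1.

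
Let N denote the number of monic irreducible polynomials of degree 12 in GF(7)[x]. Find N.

Gauss's count: N_{7}(12) = (1/12) Σ_{d|12} μ(12/d)·7^d.
Divisors of 12: 1, 2, 3, 4, 6, 12; μ(12/d) for each: 0, 1, 0, -1, -1, 1.
Σ = 7^2 − 7^4 − 7^6 + 7^12 = 13841167200.
N = 13841167200/12 = 1153430600.

1153430600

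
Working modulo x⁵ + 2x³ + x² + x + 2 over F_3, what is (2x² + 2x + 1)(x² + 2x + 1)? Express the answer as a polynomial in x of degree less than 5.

2x^4 + x^2 + x + 1

Multiply in F_3[x]: (2x² + 2x + 1)·(x² + 2x + 1) = 2x⁴ + x² + x + 1.
Reduced: 2x⁴ + x² + x + 1.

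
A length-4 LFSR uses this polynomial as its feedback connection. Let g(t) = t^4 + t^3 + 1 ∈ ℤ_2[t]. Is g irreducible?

Yes

Check for roots in ℤ_2: g(0) = 1; g(1) = 1.
No roots, so no linear factors.
Monic irreducibles of degree 2 over GF(2): t^2 + t + 1.
None of them divide g (all give nonzero remainder).
No irreducible factor of degree ≤ 2 exists, so g is irreducible over GF(2).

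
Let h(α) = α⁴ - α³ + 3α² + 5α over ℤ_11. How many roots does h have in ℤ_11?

2

Evaluate at each of the 11 elements of ℤ_11:
h(0) = 0 → root; h(1) = 8; h(2) = 8; h(3) = 8; h(4) = 7; h(5) = 6; h(6) = 8; h(7) = 7; h(8) = 10; h(9) = 4; h(10) = 0 → root.
Roots: {0, 10}.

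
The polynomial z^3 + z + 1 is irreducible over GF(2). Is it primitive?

Write f(z) = z^3 + z + 1.
|GF(2^3)^×| = 2^3 − 1 = 7. Prime factorization: 7 = 7.
f is primitive ⇔ z has order 7 in GF(2)[z]/(f), i.e. z^(7/q) ≠ 1 for each prime q | 7.
z^(1) mod f = z.
None equal 1, so z has full order 7; f is primitive.

Yes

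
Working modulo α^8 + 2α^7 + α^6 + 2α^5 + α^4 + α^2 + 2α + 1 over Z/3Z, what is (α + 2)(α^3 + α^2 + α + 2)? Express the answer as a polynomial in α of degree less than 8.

Multiply in Z/3Z[α]: (α + 2)·(α^3 + α^2 + α + 2) = α^4 + α + 1.
Reduced: α^4 + α + 1.

α^4 + α + 1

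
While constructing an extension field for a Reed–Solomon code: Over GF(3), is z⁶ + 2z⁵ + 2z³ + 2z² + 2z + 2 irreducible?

Write f(z) = z⁶ + 2z⁵ + 2z³ + 2z² + 2z + 2.
Check for roots in GF(3): f(0) = 2; f(1) = 2; f(2) = 2.
No roots, so no linear factors.
Monic irreducibles of degree 2 over GF(3): z² + 1, z² + z + 2, z² + 2z + 2.
None of them divide f (all give nonzero remainder).
Degree-3 irreducible divisors: test the 8 monic irreducibles of degree 3 over GF(3).
None of them divide f (all give nonzero remainder).
No irreducible factor of degree ≤ 3 exists, so f is irreducible over GF(3).

Yes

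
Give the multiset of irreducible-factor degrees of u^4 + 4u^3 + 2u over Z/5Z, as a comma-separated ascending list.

1, 1, 1, 1

Write g(u) = u^4 + 4u^3 + 2u.
Roots in Z/5Z: g(0) = 0 → root; g(1) = 2; g(2) = 2; g(3) = 0 → root; g(4) = 0 → root.
Linear factors from roots: (u), (u + 2), (u + 1).
Complete factorization: g(u) = (u)·(u + 2)·(u + 1)^2.
Factor degrees with multiplicity: 1 + 1 + 1 + 1 = 4.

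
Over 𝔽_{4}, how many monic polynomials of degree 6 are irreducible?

By the necklace-counting formula, N_4(6) = (1/6) Σ_{d|6} μ(6/d)·4^d.
Divisors of 6: 1, 2, 3, 6; μ(6/d) for each: 1, -1, -1, 1.
Σ = 4^1 − 4^2 − 4^3 + 4^6 = 4020.
N = 4020/6 = 670.

670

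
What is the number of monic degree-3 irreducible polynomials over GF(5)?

x^(5^3) − x is the product of all monic irreducibles of degree dividing 3; Möbius inversion gives N = (1/3) Σ μ(3/d)·5^d.
Divisors of 3: 1, 3; μ(3/d) for each: -1, 1.
Σ = − 5^1 + 5^3 = 120.
N = 120/3 = 40.

40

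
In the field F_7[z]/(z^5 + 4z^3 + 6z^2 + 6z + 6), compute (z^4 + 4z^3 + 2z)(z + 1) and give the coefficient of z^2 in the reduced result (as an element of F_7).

3

Multiply in F_7[z]: (z^4 + 4z^3 + 2z)·(z + 1) = z^5 + 5z^4 + 4z^3 + 2z^2 + 2z.
Reduce using z^5 ≡ 3z^3 + z^2 + z + 1 (mod z^5 + 4z^3 + 6z^2 + 6z + 6).
Reduced: 5z^4 + 3z^2 + 3z + 1.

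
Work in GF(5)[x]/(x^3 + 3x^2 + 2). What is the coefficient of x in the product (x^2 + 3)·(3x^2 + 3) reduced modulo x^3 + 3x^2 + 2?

Multiply in GF(5)[x]: (x^2 + 3)·(3x^2 + 3) = 3x^4 + 2x^2 + 4.
Reduce using x^3 ≡ 2x^2 + 3 (mod x^3 + 3x^2 + 2).
Reduced: 4x^2 + 4x + 2.

4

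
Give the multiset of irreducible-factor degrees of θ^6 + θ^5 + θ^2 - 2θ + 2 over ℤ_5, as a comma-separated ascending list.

1, 1, 2, 2

Write f(θ) = θ^6 + θ^5 + θ^2 - 2θ + 2.
Roots in ℤ_5: f(0) = 2; f(1) = 3; f(2) = 3; f(3) = 2; f(4) = 0 → root.
Linear factors from roots: (θ + 1).
Complete factorization: f(θ) = (θ + 1)^2·(θ^2 + 2θ - 2)·(θ^2 + 2θ - 1).
Factor degrees with multiplicity: 1 + 1 + 2 + 2 = 6.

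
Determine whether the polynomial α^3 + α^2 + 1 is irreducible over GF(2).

Write P(α) = α^3 + α^2 + 1.
Check for roots in GF(2): P(0) = 1; P(1) = 1.
No roots. A degree-3 polynomial over a field with no linear factor is irreducible.

Yes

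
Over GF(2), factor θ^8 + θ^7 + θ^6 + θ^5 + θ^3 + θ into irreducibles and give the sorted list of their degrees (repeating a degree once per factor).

1, 1, 1, 2, 3

Write f(θ) = θ^8 + θ^7 + θ^6 + θ^5 + θ^3 + θ.
Roots in GF(2): f(0) = 0 → root; f(1) = 0 → root.
Linear factors from roots: (θ), (θ + 1).
Complete factorization: f(θ) = (θ)·(θ + 1)^2·(θ^2 + θ + 1)·(θ^3 + θ + 1).
Factor degrees with multiplicity: 1 + 1 + 1 + 2 + 3 = 8.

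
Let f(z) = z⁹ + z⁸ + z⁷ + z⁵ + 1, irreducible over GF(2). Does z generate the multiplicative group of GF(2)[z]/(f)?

|GF(2^9)^×| = 2^9 − 1 = 511. Prime factorization: 511 = 7·73.
f is primitive ⇔ z has order 511 in GF(2)[z]/(f), i.e. z^(511/q) ≠ 1 for each prime q | 511.
z^(73) mod f = 1
z^(7) mod f = z⁷.
Since z^(73) = 1, the order of z divides 73 < 511; not primitive.

No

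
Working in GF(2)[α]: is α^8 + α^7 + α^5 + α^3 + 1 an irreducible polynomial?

Write g(α) = α^8 + α^7 + α^5 + α^3 + 1.
Check for roots in GF(2): g(0) = 1; g(1) = 1.
No roots, so no linear factors.
Monic irreducibles of degree 2 over GF(2): α^2 + α + 1.
None of them divide g (all give nonzero remainder).
Monic irreducibles of degree 3 over GF(2): α^3 + α + 1, α^3 + α^2 + 1.
None of them divide g (all give nonzero remainder).
Monic irreducibles of degree 4 over GF(2): α^4 + α + 1, α^4 + α^3 + 1, α^4 + α^3 + α^2 + α + 1.
None of them divide g (all give nonzero remainder).
No irreducible factor of degree ≤ 4 exists, so g is irreducible over GF(2).

Yes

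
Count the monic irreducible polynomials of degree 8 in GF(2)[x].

30

By the necklace-counting formula, N_2(8) = (1/8) Σ_{d|8} μ(8/d)·2^d.
Divisors of 8: 1, 2, 4, 8; μ(8/d) for each: 0, 0, -1, 1.
Σ = − 2^4 + 2^8 = 240.
N = 240/8 = 30.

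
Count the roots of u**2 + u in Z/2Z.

Write f(u) = u**2 + u.
Evaluate at each of the 2 elements of Z/2Z:
f(0) = 0 → root; f(1) = 0 → root.
Roots: {0, 1}.

2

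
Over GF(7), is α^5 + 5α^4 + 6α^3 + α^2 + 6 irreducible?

Write g(α) = α^5 + 5α^4 + 6α^3 + α^2 + 6.
Check for roots in GF(7): g(0) = 6; g(1) = 5; g(2) = 2; g(3) = 6; g(4) = 1; g(5) = 3; g(6) = 5.
No roots, so no linear factors.
Degree-2 irreducible divisors: test the 21 monic irreducibles of degree 2 over GF(7).
None of them divide g (all give nonzero remainder).
No irreducible factor of degree ≤ 2 exists, so g is irreducible over GF(7).

Yes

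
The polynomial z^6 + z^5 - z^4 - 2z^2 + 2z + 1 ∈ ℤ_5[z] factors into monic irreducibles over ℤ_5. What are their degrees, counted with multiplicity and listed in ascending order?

1, 1, 2, 2

Write h(z) = z^6 + z^5 - z^4 - 2z^2 + 2z + 1.
Roots in ℤ_5: h(0) = 1; h(1) = 2; h(2) = 2; h(3) = 0 → root; h(4) = 1.
Linear factors from roots: (z + 2).
Complete factorization: h(z) = (z + 2)^2·(z^2 - 2z - 1)·(z^2 - z + 1).
Factor degrees with multiplicity: 1 + 1 + 2 + 2 = 6.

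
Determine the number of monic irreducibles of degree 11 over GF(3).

The number of monic irreducibles of degree 11 over GF(3) is (1/11)·Σ_{d∣11} μ(11/d) 3^d.
Divisors of 11: 1, 11; μ(11/d) for each: -1, 1.
Σ = − 3^1 + 3^11 = 177144.
N = 177144/11 = 16104.

16104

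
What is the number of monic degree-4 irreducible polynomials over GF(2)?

Gauss's count: N_{2}(4) = (1/4) Σ_{d|4} μ(4/d)·2^d.
Divisors of 4: 1, 2, 4; μ(4/d) for each: 0, -1, 1.
Σ = − 2^2 + 2^4 = 12.
N = 12/4 = 3.

3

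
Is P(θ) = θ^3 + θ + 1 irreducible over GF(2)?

Yes

Check for roots in GF(2): P(0) = 1; P(1) = 1.
No roots. A degree-3 polynomial over a field with no linear factor is irreducible.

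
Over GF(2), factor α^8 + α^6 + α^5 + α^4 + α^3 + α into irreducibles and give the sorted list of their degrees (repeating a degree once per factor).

Write f(α) = α^8 + α^6 + α^5 + α^4 + α^3 + α.
Roots in GF(2): f(0) = 0 → root; f(1) = 0 → root.
Linear factors from roots: (α), (α + 1).
Complete factorization: f(α) = (α)·(α + 1)·(α^2 + α + 1)^3.
Factor degrees with multiplicity: 1 + 1 + 2 + 2 + 2 = 8.

1, 1, 2, 2, 2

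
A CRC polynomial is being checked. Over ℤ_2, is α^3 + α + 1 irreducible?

Write h(α) = α^3 + α + 1.
Check for roots in ℤ_2: h(0) = 1; h(1) = 1.
No roots. A degree-3 polynomial over a field with no linear factor is irreducible.

Yes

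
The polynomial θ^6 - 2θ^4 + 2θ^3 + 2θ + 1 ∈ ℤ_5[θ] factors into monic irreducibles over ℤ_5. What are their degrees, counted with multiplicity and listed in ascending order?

Write h(θ) = θ^6 - 2θ^4 + 2θ^3 + 2θ + 1.
Roots in ℤ_5: h(0) = 1; h(1) = 4; h(2) = 3; h(3) = 3; h(4) = 1.
Complete factorization: h(θ) = (θ^6 - 2θ^4 + 2θ^3 + 2θ + 1).
Factor degrees with multiplicity: 6 = 6.

6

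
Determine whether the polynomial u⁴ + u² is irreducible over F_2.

No

Write g(u) = u⁴ + u².
Check for roots in F_2: g(0) = 0 → root; g(1) = 0 → root.
g(0) = 0, so (u) divides g(u); g is reducible.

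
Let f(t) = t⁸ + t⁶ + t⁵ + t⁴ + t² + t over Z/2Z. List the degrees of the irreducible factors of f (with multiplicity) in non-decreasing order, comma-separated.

1, 1, 1, 1, 1, 3

Roots in Z/2Z: f(0) = 0 → root; f(1) = 0 → root.
Linear factors from roots: (t), (t + 1).
Complete factorization: f(t) = (t)·(t + 1)^4·(t³ + t + 1).
Factor degrees with multiplicity: 1 + 1 + 1 + 1 + 1 + 3 = 8.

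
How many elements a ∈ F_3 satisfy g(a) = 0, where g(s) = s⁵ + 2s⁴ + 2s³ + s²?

3

Evaluate at each of the 3 elements of F_3:
g(0) = 0 → root; g(1) = 0 → root; g(2) = 0 → root.
Roots: {0, 1, 2}.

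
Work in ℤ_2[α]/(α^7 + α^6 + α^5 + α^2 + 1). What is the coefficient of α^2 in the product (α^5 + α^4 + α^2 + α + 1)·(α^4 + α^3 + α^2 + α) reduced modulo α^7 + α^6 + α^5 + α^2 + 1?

Multiply in ℤ_2[α]: (α^5 + α^4 + α^2 + α + 1)·(α^4 + α^3 + α^2 + α) = α^9 + α^6 + α^5 + α^4 + α^3 + α.
Reduce using α^7 ≡ α^6 + α^5 + α^2 + 1 (mod α^7 + α^6 + α^5 + α^2 + 1).
Reduced: α^5 + α^2.

1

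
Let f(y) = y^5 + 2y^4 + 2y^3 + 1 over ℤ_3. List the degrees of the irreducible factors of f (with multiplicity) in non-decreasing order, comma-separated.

1, 1, 1, 2

Roots in ℤ_3: f(0) = 1; f(1) = 0 → root; f(2) = 0 → root.
Linear factors from roots: (y + 2), (y + 1).
Complete factorization: f(y) = (y + 2)·(y + 1)^2·(y^2 + y + 2).
Factor degrees with multiplicity: 1 + 1 + 1 + 2 = 5.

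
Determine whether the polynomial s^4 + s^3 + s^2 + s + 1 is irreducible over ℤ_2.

Write f(s) = s^4 + s^3 + s^2 + s + 1.
Check for roots in ℤ_2: f(0) = 1; f(1) = 1.
No roots, so no linear factors.
Monic irreducibles of degree 2 over GF(2): s^2 + s + 1.
None of them divide f (all give nonzero remainder).
No irreducible factor of degree ≤ 2 exists, so f is irreducible over GF(2).

Yes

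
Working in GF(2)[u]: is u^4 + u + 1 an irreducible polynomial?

Yes

Write g(u) = u^4 + u + 1.
Check for roots in GF(2): g(0) = 1; g(1) = 1.
No roots, so no linear factors.
Monic irreducibles of degree 2 over GF(2): u^2 + u + 1.
None of them divide g (all give nonzero remainder).
No irreducible factor of degree ≤ 2 exists, so g is irreducible over GF(2).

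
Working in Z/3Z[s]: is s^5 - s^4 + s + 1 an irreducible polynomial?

Write m(s) = s^5 - s^4 + s + 1.
Check for roots in Z/3Z: m(0) = 1; m(1) = 2; m(2) = 1.
No roots, so no linear factors.
Monic irreducibles of degree 2 over GF(3): s^2 + 1, s^2 + s - 1, s^2 - s - 1.
None of them divide m (all give nonzero remainder).
No irreducible factor of degree ≤ 2 exists, so m is irreducible over GF(3).

Yes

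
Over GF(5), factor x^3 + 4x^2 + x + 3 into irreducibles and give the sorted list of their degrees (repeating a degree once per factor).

Write g(x) = x^3 + 4x^2 + x + 3.
Roots in GF(5): g(0) = 3; g(1) = 4; g(2) = 4; g(3) = 4; g(4) = 0 → root.
Linear factors from roots: (x + 1).
Complete factorization: g(x) = (x + 1)·(x^2 + 3x + 3).
Factor degrees with multiplicity: 1 + 2 = 3.

1, 2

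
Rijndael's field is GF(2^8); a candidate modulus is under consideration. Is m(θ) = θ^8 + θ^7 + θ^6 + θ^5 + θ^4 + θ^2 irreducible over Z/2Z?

No

Check for roots in Z/2Z: m(0) = 0 → root; m(1) = 0 → root.
m(0) = 0, so (θ) divides m(θ); m is reducible.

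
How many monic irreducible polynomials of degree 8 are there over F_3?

810

Gauss's count: N_{3}(8) = (1/8) Σ_{d|8} μ(8/d)·3^d.
Divisors of 8: 1, 2, 4, 8; μ(8/d) for each: 0, 0, -1, 1.
Σ = − 3^4 + 3^8 = 6480.
N = 6480/8 = 810.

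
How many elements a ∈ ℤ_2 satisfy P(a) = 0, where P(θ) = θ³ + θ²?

2

Evaluate at each of the 2 elements of ℤ_2:
P(0) = 0 → root; P(1) = 0 → root.
Roots: {0, 1}.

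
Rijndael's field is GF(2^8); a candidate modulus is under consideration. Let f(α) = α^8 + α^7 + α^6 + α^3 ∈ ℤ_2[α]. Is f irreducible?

No

Check for roots in ℤ_2: f(0) = 0 → root; f(1) = 0 → root.
f(0) = 0, so (α) divides f(α); f is reducible.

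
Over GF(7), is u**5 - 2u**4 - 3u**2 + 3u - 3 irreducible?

Yes

Write f(u) = u**5 - 2u**4 - 3u**2 + 3u - 3.
Check for roots in GF(7): f(0) = 4; f(1) = 3; f(2) = 5; f(3) = 4; f(4) = 4; f(5) = 6; f(6) = 2.
No roots, so no linear factors.
Degree-2 irreducible divisors: test the 21 monic irreducibles of degree 2 over GF(7).
None of them divide f (all give nonzero remainder).
No irreducible factor of degree ≤ 2 exists, so f is irreducible over GF(7).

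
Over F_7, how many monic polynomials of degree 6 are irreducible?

19544

Gauss's count: N_{7}(6) = (1/6) Σ_{d|6} μ(6/d)·7^d.
Divisors of 6: 1, 2, 3, 6; μ(6/d) for each: 1, -1, -1, 1.
Σ = 7^1 − 7^2 − 7^3 + 7^6 = 117264.
N = 117264/6 = 19544.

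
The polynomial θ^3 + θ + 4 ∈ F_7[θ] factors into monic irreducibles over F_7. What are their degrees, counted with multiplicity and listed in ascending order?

1, 2

Write f(θ) = θ^3 + θ + 4.
Linear factors from roots: (θ + 5).
Complete factorization: f(θ) = (θ + 5)·(θ^2 + 2θ + 5).
Factor degrees with multiplicity: 1 + 2 = 3.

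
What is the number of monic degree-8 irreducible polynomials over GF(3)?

810

By the necklace-counting formula, N_3(8) = (1/8) Σ_{d|8} μ(8/d)·3^d.
Divisors of 8: 1, 2, 4, 8; μ(8/d) for each: 0, 0, -1, 1.
Σ = − 3^4 + 3^8 = 6480.
N = 6480/8 = 810.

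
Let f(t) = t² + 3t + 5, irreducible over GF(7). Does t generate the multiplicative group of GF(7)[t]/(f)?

Yes

|GF(7^2)^×| = 7^2 − 1 = 48. Prime factorization: 48 = 2^4·3.
f is primitive ⇔ t has order 48 in GF(7)[t]/(f), i.e. t^(48/q) ≠ 1 for each prime q | 48.
t^(24) mod f = 6.
t^(16) mod f = 4.
None equal 1, so t has full order 48; f is primitive.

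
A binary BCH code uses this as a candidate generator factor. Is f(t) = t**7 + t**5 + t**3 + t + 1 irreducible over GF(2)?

Check for roots in GF(2): f(0) = 1; f(1) = 1.
No roots, so no linear factors.
Monic irreducibles of degree 2 over GF(2): t**2 + t + 1.
None of them divide f (all give nonzero remainder).
Monic irreducibles of degree 3 over GF(2): t**3 + t + 1, t**3 + t**2 + 1.
None of them divide f (all give nonzero remainder).
No irreducible factor of degree ≤ 3 exists, so f is irreducible over GF(2).

Yes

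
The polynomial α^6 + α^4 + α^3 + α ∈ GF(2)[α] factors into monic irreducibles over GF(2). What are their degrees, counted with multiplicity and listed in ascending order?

1, 1, 1, 1, 2

Write f(α) = α^6 + α^4 + α^3 + α.
Roots in GF(2): f(0) = 0 → root; f(1) = 0 → root.
Linear factors from roots: (α), (α + 1).
Complete factorization: f(α) = (α)·(α + 1)^3·(α^2 + α + 1).
Factor degrees with multiplicity: 1 + 1 + 1 + 1 + 2 = 6.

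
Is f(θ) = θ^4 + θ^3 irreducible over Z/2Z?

No

Check for roots in Z/2Z: f(0) = 0 → root; f(1) = 0 → root.
f(0) = 0, so (θ) divides f(θ); f is reducible.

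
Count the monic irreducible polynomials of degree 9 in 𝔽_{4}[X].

29120

By the necklace-counting formula, N_4(9) = (1/9) Σ_{d|9} μ(9/d)·4^d.
Divisors of 9: 1, 3, 9; μ(9/d) for each: 0, -1, 1.
Σ = − 4^3 + 4^9 = 262080.
N = 262080/9 = 29120.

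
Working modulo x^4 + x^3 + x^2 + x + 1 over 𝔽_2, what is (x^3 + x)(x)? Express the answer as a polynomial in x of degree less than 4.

Multiply in 𝔽_2[x]: (x^3 + x)·(x) = x^4 + x^2.
Reduce using x^4 ≡ x^3 + x^2 + x + 1 (mod x^4 + x^3 + x^2 + x + 1).
Reduced: x^3 + x + 1.

x^3 + x + 1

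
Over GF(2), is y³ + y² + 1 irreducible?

Write h(y) = y³ + y² + 1.
Check for roots in GF(2): h(0) = 1; h(1) = 1.
No roots. A degree-3 polynomial over a field with no linear factor is irreducible.

Yes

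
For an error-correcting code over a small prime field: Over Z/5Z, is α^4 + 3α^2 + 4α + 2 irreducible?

No

Write m(α) = α^4 + 3α^2 + 4α + 2.
Check for roots in Z/5Z: m(0) = 2; m(1) = 0 → root; m(2) = 3; m(3) = 2; m(4) = 2.
m(1) = 0, so (α − 1) divides m(α); m is reducible.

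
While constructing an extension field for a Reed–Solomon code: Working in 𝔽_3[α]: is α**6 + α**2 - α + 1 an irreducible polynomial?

Write P(α) = α**6 + α**2 - α + 1.
Check for roots in 𝔽_3: P(0) = 1; P(1) = 2; P(2) = 1.
No roots, so no linear factors.
Monic irreducibles of degree 2 over GF(3): α**2 + 1, α**2 + α - 1, α**2 - α - 1.
None of them divide P (all give nonzero remainder).
Degree-3 irreducible divisors: test the 8 monic irreducibles of degree 3 over GF(3).
None of them divide P (all give nonzero remainder).
No irreducible factor of degree ≤ 3 exists, so P is irreducible over GF(3).

Yes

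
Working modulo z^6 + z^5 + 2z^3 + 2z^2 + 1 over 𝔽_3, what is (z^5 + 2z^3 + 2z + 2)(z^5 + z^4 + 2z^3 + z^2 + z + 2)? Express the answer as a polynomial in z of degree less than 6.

Multiply in 𝔽_3[z]: (z^5 + 2z^3 + 2z + 2)·(z^5 + z^4 + 2z^3 + z^2 + z + 2) = z^10 + z^9 + z^8 + z^6 + 2z^5 + 2z^4 + z^3 + z^2 + 1.
Reduce using z^6 ≡ 2z^5 + z^3 + z^2 + 2 (mod z^6 + z^5 + 2z^3 + 2z^2 + 1).
Reduced: z^5 + 2z^4 + 2z^2 + 2.

z^5 + 2z^4 + 2z^2 + 2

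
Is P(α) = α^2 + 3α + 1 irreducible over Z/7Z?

Check for roots in Z/7Z: P(0) = 1; P(1) = 5; P(2) = 4; P(3) = 5; P(4) = 1; P(5) = 6; P(6) = 6.
No roots. A degree-2 polynomial over a field with no linear factor is irreducible.

Yes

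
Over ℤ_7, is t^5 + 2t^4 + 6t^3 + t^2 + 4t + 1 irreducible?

Write m(t) = t^5 + 2t^4 + 6t^3 + t^2 + 4t + 1.
Check for roots in ℤ_7: m(0) = 1; m(1) = 1; m(2) = 6; m(3) = 1; m(4) = 0 → root; m(5) = 5; m(6) = 0 → root.
m(4) = 0, so (t − 4) divides m(t); m is reducible.

No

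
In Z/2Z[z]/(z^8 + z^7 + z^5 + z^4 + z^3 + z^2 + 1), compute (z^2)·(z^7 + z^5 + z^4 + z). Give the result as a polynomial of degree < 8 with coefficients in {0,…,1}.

z^3 + z^2 + z + 1

Multiply in Z/2Z[z]: (z^2)·(z^7 + z^5 + z^4 + z) = z^9 + z^7 + z^6 + z^3.
Reduce using z^8 ≡ z^7 + z^5 + z^4 + z^3 + z^2 + 1 (mod z^8 + z^7 + z^5 + z^4 + z^3 + z^2 + 1).
Reduced: z^3 + z^2 + z + 1.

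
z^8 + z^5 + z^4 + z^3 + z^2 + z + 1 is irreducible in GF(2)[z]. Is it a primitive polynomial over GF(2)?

No

Write f(z) = z^8 + z^5 + z^4 + z^3 + z^2 + z + 1.
|GF(2^8)^×| = 2^8 − 1 = 255. Prime factorization: 255 = 3·5·17.
f is primitive ⇔ z has order 255 in GF(2)[z]/(f), i.e. z^(255/q) ≠ 1 for each prime q | 255.
z^(85) mod f = 1
z^(51) mod f = z^7 + z^5 + z^3 + z^2 + z + 1.
z^(15) mod f = z^6 + z^3 + z + 1.
Since z^(85) = 1, the order of z divides 85 < 255; not primitive.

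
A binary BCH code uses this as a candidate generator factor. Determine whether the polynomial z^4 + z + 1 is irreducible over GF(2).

Write m(z) = z^4 + z + 1.
Check for roots in GF(2): m(0) = 1; m(1) = 1.
No roots, so no linear factors.
Monic irreducibles of degree 2 over GF(2): z^2 + z + 1.
None of them divide m (all give nonzero remainder).
No irreducible factor of degree ≤ 2 exists, so m is irreducible over GF(2).

Yes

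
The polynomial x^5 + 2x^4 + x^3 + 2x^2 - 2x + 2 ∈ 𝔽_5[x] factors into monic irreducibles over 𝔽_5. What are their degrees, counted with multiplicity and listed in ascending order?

5

Write g(x) = x^5 + 2x^4 + x^3 + 2x^2 - 2x + 2.
Roots in 𝔽_5: g(0) = 2; g(1) = 1; g(2) = 3; g(3) = 1; g(4) = 1.
Complete factorization: g(x) = (x^5 + 2x^4 + x^3 + 2x^2 - 2x + 2).
Factor degrees with multiplicity: 5 = 5.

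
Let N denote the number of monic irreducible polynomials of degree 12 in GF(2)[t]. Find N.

Gauss's count: N_{2}(12) = (1/12) Σ_{d|12} μ(12/d)·2^d.
Divisors of 12: 1, 2, 3, 4, 6, 12; μ(12/d) for each: 0, 1, 0, -1, -1, 1.
Σ = 2^2 − 2^4 − 2^6 + 2^12 = 4020.
N = 4020/12 = 335.

335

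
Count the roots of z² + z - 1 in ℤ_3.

0

Write g(z) = z² + z - 1.
Evaluate at each of the 3 elements of ℤ_3:
g(0) = 2; g(1) = 1; g(2) = 2.
No element is a root.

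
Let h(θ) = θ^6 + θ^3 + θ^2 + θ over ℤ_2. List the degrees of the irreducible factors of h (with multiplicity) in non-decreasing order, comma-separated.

1, 1, 1, 3

Roots in ℤ_2: h(0) = 0 → root; h(1) = 0 → root.
Linear factors from roots: (θ), (θ + 1).
Complete factorization: h(θ) = (θ)·(θ + 1)^2·(θ^3 + θ + 1).
Factor degrees with multiplicity: 1 + 1 + 1 + 3 = 6.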